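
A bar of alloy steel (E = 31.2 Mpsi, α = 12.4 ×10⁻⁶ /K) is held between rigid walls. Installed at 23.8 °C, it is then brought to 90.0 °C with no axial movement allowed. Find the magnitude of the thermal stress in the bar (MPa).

E = 31.2 Mpsi = 215.1 GPa.
ΔT = 66.20 K. Constrained thermal stress σ = E·α·ΔT = 215.1×10³ MPa × 12.4×10⁻⁶ × 66.20 = 177 MPa (compressive).

177 MPa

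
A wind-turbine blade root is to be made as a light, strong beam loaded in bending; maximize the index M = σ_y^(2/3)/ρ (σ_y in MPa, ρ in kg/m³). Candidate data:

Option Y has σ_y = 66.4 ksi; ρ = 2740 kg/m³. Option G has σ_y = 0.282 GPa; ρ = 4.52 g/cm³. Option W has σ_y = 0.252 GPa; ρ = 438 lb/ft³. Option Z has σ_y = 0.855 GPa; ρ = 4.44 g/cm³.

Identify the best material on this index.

option Y

Putting every candidate on a common basis:
  option Y: σ_y = 457.8 MPa, ρ = 2740 kg/m³
  option G: σ_y = 282.0 MPa, ρ = 4520 kg/m³
  option W: σ_y = 252.0 MPa, ρ = 7016 kg/m³
  option Z: σ_y = 855.0 MPa, ρ = 4440 kg/m³
  option Y: M = 21.7×10⁻³
  option Z: M = 20.3×10⁻³
  option G: M = 9.51×10⁻³
  option W: M = 5.69×10⁻³
Option Y has the largest M.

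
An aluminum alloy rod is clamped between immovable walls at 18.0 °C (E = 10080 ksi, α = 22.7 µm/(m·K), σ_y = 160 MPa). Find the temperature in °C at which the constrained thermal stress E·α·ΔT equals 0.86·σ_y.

E = 10080 ksi = 69.50 GPa.
E·α·ΔT = 137.6 MPa ⇒ ΔT = 137.6 / (69.50×10³ × 22.7×10⁻⁶) = 87.22 K.
T = 18.0 + 87.22 = 105.2 °C.

105 °C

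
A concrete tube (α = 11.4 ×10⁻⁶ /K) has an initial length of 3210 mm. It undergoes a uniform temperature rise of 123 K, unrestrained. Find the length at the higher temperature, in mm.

3214.5 mm

ΔL = α·L₀·ΔT = 11.4×10⁻⁶ × 3210 mm × 123.0 K = 4.50 mm.
L = L₀ + ΔL = 3210 + 4.50 = 3214.5 mm.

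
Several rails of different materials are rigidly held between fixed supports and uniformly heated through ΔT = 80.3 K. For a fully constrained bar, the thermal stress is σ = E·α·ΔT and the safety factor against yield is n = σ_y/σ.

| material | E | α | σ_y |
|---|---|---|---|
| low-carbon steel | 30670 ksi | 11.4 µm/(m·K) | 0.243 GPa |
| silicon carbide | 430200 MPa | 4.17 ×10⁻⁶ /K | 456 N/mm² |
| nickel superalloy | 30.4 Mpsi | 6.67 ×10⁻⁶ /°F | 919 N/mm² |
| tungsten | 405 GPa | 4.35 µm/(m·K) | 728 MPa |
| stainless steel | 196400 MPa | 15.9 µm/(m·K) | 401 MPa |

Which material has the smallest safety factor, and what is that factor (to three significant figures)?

In consistent units (E in GPa, α in ×10⁻⁶/K, σ_y in MPa):
  low-carbon steel: E = 211.5, α = 11.4, σ_y = 243.0 → σ = 194 MPa, n = 1.26
  silicon carbide: E = 430.2, α = 4.17, σ_y = 456.0 → σ = 144 MPa, n = 3.17
  nickel superalloy: E = 209.6, α = 12.0, σ_y = 919.0 → σ = 202 MPa, n = 4.55
  tungsten: E = 405.0, α = 4.35, σ_y = 728.0 → σ = 141 MPa, n = 5.15
  stainless steel: E = 196.4, α = 15.9, σ_y = 401.0 → σ = 251 MPa, n = 1.60
The minimum is low-carbon steel at n = 1.26.

low-carbon steel, n = 1.26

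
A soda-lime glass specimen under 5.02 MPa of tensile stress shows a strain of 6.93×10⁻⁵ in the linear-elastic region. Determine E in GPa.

E = σ/ε = 5.02 MPa / 6.93×10⁻⁵ = 72440 MPa = 72.4 GPa.

72.4 GPa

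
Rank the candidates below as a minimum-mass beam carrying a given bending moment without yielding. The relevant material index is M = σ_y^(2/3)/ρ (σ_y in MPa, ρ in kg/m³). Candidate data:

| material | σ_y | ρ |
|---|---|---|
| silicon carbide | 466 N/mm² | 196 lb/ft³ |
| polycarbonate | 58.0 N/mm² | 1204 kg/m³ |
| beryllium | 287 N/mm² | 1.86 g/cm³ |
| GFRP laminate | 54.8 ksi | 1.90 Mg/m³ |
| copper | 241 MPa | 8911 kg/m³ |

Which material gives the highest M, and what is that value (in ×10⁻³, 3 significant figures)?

GFRP laminate, M = 27.5×10⁻³

Convert each candidate to consistent units, then evaluate M:
  silicon carbide: σ_y = 466.0 MPa, ρ = 3140 kg/m³
  polycarbonate: σ_y = 58.00 MPa, ρ = 1204 kg/m³
  beryllium: σ_y = 287.0 MPa, ρ = 1860 kg/m³
  GFRP laminate: σ_y = 377.8 MPa, ρ = 1900 kg/m³
  copper: σ_y = 241.0 MPa, ρ = 8911 kg/m³
  GFRP laminate: M = 27.5×10⁻³
  beryllium: M = 23.4×10⁻³
  silicon carbide: M = 19.1×10⁻³
  polycarbonate: M = 12.4×10⁻³
  copper: M = 4.35×10⁻³
Highest index: GFRP laminate.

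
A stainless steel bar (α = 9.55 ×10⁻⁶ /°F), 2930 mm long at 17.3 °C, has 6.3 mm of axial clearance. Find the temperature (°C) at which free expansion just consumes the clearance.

α = 9.55×10⁻⁶/°F × 9/5 = 17.2×10⁻⁶/K.
α·L₀·ΔT = 6.3 mm ⇒ ΔT = 6.3 / (17.2×10⁻⁶ × 2930.0) = 125.1 K.
T = 17.3 + 125.1 = 142.4 °C.

142 °C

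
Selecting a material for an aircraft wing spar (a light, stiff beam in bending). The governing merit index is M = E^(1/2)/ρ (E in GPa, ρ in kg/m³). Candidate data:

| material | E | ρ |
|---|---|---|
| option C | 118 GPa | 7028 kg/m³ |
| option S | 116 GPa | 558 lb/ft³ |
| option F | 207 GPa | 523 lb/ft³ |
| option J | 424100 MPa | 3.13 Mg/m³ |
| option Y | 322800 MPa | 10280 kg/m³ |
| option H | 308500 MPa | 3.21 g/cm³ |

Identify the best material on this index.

option J

Putting every candidate on a common basis:
  option C: E = 118.0 GPa, ρ = 7028 kg/m³
  option S: E = 116.0 GPa, ρ = 8938 kg/m³
  option F: E = 207.0 GPa, ρ = 8378 kg/m³
  option J: E = 424.1 GPa, ρ = 3130 kg/m³
  option Y: E = 322.8 GPa, ρ = 10280 kg/m³
  option H: E = 308.5 GPa, ρ = 3210 kg/m³
  option J: M = 6.58×10⁻³
  option H: M = 5.47×10⁻³
  option Y: M = 1.75×10⁻³
  option F: M = 1.72×10⁻³
  option C: M = 1.55×10⁻³
  option S: M = 1.20×10⁻³
Option J ranks first.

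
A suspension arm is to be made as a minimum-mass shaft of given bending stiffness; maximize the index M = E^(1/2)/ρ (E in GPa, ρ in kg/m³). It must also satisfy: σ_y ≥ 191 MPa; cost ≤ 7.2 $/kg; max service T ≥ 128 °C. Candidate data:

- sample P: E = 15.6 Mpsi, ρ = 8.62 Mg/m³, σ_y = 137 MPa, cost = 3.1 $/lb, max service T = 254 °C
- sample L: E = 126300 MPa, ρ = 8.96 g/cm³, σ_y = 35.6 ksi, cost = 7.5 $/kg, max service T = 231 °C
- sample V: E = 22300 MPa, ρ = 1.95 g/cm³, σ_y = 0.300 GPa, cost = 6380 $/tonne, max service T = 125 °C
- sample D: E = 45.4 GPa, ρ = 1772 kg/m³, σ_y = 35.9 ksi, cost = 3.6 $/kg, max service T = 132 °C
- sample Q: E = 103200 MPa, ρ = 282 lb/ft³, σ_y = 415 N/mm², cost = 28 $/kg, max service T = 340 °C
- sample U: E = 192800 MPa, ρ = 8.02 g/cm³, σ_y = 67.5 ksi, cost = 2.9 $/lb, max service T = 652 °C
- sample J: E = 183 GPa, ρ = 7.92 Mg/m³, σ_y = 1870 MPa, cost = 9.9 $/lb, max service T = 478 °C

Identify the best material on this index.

sample D

Screen on constraints: σ_y ≥ 191 MPa; cost ≤ 7.2 $/kg; max service T ≥ 128 °C. Survivors: sample D, sample U.
After converting to SI:
  sample D: E = 45.40 GPa, ρ = 1772 kg/m³
  sample U: E = 192.8 GPa, ρ = 8020 kg/m³
  sample D: M = 3.80×10⁻³
  sample U: M = 1.73×10⁻³
Highest index: sample D.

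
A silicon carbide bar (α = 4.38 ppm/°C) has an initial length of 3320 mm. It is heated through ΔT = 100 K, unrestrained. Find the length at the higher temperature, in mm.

ΔL = α·L₀·ΔT = 4.38×10⁻⁶ × 3320 mm × 100.0 K = 1.45 mm.
L = L₀ + ΔL = 3320 + 1.45 = 3321.5 mm.

3321.5 mm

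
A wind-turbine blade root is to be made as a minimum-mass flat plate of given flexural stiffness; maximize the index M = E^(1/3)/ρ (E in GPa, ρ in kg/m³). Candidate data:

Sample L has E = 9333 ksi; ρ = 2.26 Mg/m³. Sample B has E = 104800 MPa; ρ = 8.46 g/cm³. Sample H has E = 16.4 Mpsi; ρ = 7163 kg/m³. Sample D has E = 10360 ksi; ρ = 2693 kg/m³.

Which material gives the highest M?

sample L

In SI units:
  sample L: E = 64.35 GPa, ρ = 2260 kg/m³
  sample B: E = 104.8 GPa, ρ = 8460 kg/m³
  sample H: E = 113.1 GPa, ρ = 7163 kg/m³
  sample D: E = 71.43 GPa, ρ = 2693 kg/m³
  sample L: M = 1.77×10⁻³
  sample D: M = 1.54×10⁻³
  sample H: M = 0.675×10⁻³
  sample B: M = 0.557×10⁻³
The maximum is for sample L.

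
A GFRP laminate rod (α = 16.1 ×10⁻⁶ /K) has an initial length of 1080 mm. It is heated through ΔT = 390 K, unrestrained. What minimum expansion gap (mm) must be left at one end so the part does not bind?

6.78 mm

ΔL = α·L₀·ΔT = 16.1×10⁻⁶ × 1080 mm × 390.0 K = 6.78 mm.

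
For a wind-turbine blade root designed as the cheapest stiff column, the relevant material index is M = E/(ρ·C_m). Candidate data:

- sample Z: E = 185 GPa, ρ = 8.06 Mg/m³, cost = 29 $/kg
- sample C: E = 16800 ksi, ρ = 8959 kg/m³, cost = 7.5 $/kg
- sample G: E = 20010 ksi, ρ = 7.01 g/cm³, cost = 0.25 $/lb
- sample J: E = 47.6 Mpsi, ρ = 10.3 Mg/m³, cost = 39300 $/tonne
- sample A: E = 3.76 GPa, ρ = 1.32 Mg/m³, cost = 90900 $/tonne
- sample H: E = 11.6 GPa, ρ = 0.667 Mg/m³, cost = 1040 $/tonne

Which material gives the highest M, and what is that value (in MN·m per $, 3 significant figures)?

sample G, M = 35.7 MN·m per $

After converting to SI:
  sample Z: E = 185.0 GPa, ρ = 8060 kg/m³, cost = 29.00 $/kg
  sample C: E = 115.8 GPa, ρ = 8959 kg/m³, cost = 7.500 $/kg
  sample G: E = 138.0 GPa, ρ = 7010 kg/m³, cost = 0.5511 $/kg
  sample J: E = 328.2 GPa, ρ = 10300 kg/m³, cost = 39.30 $/kg
  sample A: E = 3.760 GPa, ρ = 1320 kg/m³, cost = 90.90 $/kg
  sample H: E = 11.60 GPa, ρ = 667.0 kg/m³, cost = 1.040 $/kg
  sample G: M = 35.7 MN·m per $
  sample H: M = 16.7 MN·m per $
  sample C: M = 1.72 MN·m per $
  sample J: M = 0.811 MN·m per $
  sample Z: M = 0.791 MN·m per $
  sample A: M = 0.0313 MN·m per $
Highest index: sample G.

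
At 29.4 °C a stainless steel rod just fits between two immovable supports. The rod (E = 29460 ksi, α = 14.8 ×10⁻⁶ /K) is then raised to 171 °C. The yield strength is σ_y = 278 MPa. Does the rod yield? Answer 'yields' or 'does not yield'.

E = 29460 ksi = 203.1 GPa.
ΔT = 141.6 K. Constrained thermal stress σ = E·α·ΔT = 203.1×10³ MPa × 14.8×10⁻⁶ × 141.6 = 426 MPa (compressive).
Compare to σ_y = 278 MPa: σ ≥ σ_y, so it yields.

yields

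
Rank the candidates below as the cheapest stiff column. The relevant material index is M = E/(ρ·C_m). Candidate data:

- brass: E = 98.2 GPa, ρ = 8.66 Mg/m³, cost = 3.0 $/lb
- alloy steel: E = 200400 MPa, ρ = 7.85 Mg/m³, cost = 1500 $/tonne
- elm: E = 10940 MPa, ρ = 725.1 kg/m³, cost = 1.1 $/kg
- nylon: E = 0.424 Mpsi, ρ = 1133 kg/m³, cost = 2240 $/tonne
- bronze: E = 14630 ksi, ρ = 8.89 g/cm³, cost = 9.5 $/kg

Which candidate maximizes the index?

alloy steel

Normalizing units and computing the index:
  brass: E = 98.20 GPa, ρ = 8660 kg/m³, cost = 6.614 $/kg
  alloy steel: E = 200.4 GPa, ρ = 7850 kg/m³, cost = 1.500 $/kg
  elm: E = 10.94 GPa, ρ = 725.1 kg/m³, cost = 1.100 $/kg
  nylon: E = 2.923 GPa, ρ = 1133 kg/m³, cost = 2.240 $/kg
  bronze: E = 100.9 GPa, ρ = 8890 kg/m³, cost = 9.500 $/kg
  alloy steel: M = 17.0 MN·m per $
  elm: M = 13.7 MN·m per $
  brass: M = 1.71 MN·m per $
  bronze: M = 1.19 MN·m per $
  nylon: M = 1.15 MN·m per $
The maximum is for alloy steel.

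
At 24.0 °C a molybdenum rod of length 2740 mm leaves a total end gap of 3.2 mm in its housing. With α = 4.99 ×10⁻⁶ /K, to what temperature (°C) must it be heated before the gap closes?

α·L₀·ΔT = 3.2 mm ⇒ ΔT = 3.2 / (4.99×10⁻⁶ × 2740.0) = 234.0 K.
T = 24.0 + 234.0 = 258.0 °C.

258 °C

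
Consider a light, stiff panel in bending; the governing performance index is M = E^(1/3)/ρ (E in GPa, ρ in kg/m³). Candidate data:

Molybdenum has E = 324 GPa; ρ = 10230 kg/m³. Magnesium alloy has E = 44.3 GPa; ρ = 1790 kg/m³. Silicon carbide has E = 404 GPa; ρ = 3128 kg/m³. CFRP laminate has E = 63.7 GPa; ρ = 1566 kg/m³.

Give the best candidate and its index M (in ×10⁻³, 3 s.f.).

CFRP laminate, M = 2.55×10⁻³

Evaluate M for each candidate:
  CFRP laminate: M = 2.55×10⁻³
  silicon carbide: M = 2.36×10⁻³
  magnesium alloy: M = 1.98×10⁻³
  molybdenum: M = 0.671×10⁻³
CFRP laminate ranks first.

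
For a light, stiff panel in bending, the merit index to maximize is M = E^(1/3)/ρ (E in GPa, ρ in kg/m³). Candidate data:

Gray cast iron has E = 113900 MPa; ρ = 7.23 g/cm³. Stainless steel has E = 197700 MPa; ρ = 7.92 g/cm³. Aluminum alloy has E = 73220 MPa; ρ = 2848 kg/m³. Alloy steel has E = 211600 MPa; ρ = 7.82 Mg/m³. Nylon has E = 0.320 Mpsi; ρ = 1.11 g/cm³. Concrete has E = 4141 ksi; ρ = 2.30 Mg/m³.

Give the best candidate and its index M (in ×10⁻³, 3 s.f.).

aluminum alloy, M = 1.47×10⁻³

After converting to SI:
  gray cast iron: E = 113.9 GPa, ρ = 7230 kg/m³
  stainless steel: E = 197.7 GPa, ρ = 7920 kg/m³
  aluminum alloy: E = 73.22 GPa, ρ = 2848 kg/m³
  alloy steel: E = 211.6 GPa, ρ = 7820 kg/m³
  nylon: E = 2.206 GPa, ρ = 1110 kg/m³
  concrete: E = 28.55 GPa, ρ = 2300 kg/m³
  aluminum alloy: M = 1.47×10⁻³
  concrete: M = 1.33×10⁻³
  nylon: M = 1.17×10⁻³
  alloy steel: M = 0.762×10⁻³
  stainless steel: M = 0.736×10⁻³
  gray cast iron: M = 0.670×10⁻³
Aluminum alloy has the largest M.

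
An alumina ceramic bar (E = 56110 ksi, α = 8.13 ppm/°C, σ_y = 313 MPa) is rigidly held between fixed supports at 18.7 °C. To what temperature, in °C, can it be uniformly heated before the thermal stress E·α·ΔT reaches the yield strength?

E = 56110 ksi = 386.9 GPa.
E·α·ΔT = 313.0 MPa ⇒ ΔT = 313.0 / (386.9×10³ × 8.13×10⁻⁶) = 99.52 K.
T = 18.7 + 99.52 = 118.2 °C.

118 °C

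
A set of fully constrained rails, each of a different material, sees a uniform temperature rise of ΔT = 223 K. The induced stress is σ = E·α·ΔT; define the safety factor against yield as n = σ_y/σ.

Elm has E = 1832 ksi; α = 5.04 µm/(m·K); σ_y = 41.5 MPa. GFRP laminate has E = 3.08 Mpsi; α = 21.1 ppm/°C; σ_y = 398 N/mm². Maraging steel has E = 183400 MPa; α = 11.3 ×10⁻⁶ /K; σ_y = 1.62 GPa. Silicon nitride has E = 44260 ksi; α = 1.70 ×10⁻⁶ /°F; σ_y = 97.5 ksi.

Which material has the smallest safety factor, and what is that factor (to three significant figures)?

Per material, after unit conversion:
  elm: E = 12.63, α = 5.04, σ_y = 41.50 → σ = 14.2 MPa, n = 2.92
  GFRP laminate: E = 21.24, α = 21.1, σ_y = 398.0 → σ = 99.9 MPa, n = 3.98
  maraging steel: E = 183.4, α = 11.3, σ_y = 1620 → σ = 462 MPa, n = 3.51
  silicon nitride: E = 305.2, α = 3.06, σ_y = 672.2 → σ = 208 MPa, n = 3.23
The minimum is elm at n = 2.92.

elm, n = 2.92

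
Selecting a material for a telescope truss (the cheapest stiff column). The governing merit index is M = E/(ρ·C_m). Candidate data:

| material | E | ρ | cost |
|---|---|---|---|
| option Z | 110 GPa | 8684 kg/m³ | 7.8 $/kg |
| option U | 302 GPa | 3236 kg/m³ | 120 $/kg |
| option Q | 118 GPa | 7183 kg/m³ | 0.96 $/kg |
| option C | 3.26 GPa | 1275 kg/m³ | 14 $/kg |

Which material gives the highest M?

option Q

Computing M directly (units already consistent):
  option Q: M = 17.1 MN·m per $
  option Z: M = 1.62 MN·m per $
  option U: M = 0.778 MN·m per $
  option C: M = 0.183 MN·m per $
Option Q has the largest M.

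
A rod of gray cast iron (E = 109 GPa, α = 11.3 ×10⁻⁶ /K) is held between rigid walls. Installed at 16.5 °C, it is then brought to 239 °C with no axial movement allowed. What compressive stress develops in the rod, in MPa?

274 MPa

ΔT = 222.5 K. Constrained thermal stress σ = E·α·ΔT = 109.0×10³ MPa × 11.3×10⁻⁶ × 222.5 = 274 MPa (compressive).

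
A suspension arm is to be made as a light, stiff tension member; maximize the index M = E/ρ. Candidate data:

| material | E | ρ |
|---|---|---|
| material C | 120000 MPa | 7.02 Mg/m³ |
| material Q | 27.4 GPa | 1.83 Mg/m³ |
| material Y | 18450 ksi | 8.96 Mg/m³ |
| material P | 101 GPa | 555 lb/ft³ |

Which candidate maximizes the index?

material C

After converting to SI:
  material C: E = 120.0 GPa, ρ = 7020 kg/m³
  material Q: E = 27.40 GPa, ρ = 1830 kg/m³
  material Y: E = 127.2 GPa, ρ = 8960 kg/m³
  material P: E = 101.0 GPa, ρ = 8890 kg/m³
  material C: M = 17.1 MN·m/kg
  material Q: M = 15.0 MN·m/kg
  material Y: M = 14.2 MN·m/kg
  material P: M = 11.4 MN·m/kg
The maximum is for material C.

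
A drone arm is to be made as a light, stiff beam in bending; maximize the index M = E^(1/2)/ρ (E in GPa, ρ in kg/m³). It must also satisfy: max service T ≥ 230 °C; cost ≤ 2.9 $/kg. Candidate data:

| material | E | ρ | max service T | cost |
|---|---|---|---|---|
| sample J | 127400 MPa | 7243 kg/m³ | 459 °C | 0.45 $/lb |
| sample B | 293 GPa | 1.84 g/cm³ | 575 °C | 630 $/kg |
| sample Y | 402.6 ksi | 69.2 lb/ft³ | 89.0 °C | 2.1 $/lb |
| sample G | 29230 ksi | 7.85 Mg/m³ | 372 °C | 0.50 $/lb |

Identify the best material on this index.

Screen on constraints: max service T ≥ 230 °C; cost ≤ 2.9 $/kg. Survivors: sample J, sample G.
After converting to SI:
  sample J: E = 127.4 GPa, ρ = 7243 kg/m³
  sample G: E = 201.5 GPa, ρ = 7850 kg/m³
  sample G: M = 1.81×10⁻³
  sample J: M = 1.56×10⁻³
Highest index: sample G.

sample G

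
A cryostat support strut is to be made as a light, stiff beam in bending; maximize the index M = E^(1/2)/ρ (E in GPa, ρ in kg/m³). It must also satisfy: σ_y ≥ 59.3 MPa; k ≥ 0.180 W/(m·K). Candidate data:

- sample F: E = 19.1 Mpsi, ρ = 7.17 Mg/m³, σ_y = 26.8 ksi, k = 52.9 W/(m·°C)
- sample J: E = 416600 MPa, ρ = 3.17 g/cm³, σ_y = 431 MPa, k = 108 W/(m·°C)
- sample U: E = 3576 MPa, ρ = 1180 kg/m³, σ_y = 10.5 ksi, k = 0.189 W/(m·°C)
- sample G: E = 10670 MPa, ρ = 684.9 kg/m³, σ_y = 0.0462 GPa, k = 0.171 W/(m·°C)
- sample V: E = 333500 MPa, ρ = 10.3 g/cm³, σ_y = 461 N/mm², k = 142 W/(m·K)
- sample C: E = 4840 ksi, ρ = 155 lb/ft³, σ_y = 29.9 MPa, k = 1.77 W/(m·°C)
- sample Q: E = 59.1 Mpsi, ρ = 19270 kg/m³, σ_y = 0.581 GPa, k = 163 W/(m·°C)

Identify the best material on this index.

sample J

Screen on constraints: σ_y ≥ 59.3 MPa; k ≥ 0.180 W/(m·K). Survivors: sample F, sample J, sample U, sample V, sample Q.
Convert each candidate to consistent units, then evaluate M:
  sample F: E = 131.7 GPa, ρ = 7170 kg/m³
  sample J: E = 416.6 GPa, ρ = 3170 kg/m³
  sample U: E = 3.576 GPa, ρ = 1180 kg/m³
  sample V: E = 333.5 GPa, ρ = 10300 kg/m³
  sample Q: E = 407.5 GPa, ρ = 19270 kg/m³
  sample J: M = 6.44×10⁻³
  sample V: M = 1.77×10⁻³
  sample U: M = 1.60×10⁻³
  sample F: M = 1.60×10⁻³
  sample Q: M = 1.05×10⁻³
Sample J has the largest M.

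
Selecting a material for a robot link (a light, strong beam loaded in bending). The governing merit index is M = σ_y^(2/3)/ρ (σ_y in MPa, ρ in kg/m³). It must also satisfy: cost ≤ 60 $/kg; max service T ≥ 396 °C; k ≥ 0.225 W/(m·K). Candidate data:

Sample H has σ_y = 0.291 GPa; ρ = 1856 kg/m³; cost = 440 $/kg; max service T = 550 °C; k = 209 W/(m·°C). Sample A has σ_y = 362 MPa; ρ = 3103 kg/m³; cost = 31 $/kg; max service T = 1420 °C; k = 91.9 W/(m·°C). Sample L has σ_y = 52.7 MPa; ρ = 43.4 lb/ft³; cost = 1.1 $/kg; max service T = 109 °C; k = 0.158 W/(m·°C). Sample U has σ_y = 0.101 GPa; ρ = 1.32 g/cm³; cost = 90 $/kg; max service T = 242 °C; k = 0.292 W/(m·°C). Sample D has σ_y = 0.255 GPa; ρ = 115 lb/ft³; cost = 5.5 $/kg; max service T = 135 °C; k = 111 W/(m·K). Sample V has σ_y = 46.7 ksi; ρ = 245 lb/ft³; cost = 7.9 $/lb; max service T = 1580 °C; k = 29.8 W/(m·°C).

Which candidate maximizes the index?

sample A

Screen on constraints: cost ≤ 60 $/kg; max service T ≥ 396 °C; k ≥ 0.225 W/(m·K). Survivors: sample A, sample V.
Normalizing units and computing the index:
  sample A: σ_y = 362.0 MPa, ρ = 3103 kg/m³
  sample V: σ_y = 322.0 MPa, ρ = 3925 kg/m³
  sample A: M = 16.4×10⁻³
  sample V: M = 12.0×10⁻³
The maximum is for sample A.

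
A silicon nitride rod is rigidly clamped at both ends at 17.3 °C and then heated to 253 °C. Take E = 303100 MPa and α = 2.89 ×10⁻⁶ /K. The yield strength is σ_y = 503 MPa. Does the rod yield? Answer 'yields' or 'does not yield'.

does not yield

E = 303100 MPa = 303.1 GPa.
ΔT = 235.7 K. Constrained thermal stress σ = E·α·ΔT = 303.1×10³ MPa × 2.89×10⁻⁶ × 235.7 = 206 MPa (compressive).
Compare to σ_y = 503 MPa: σ < σ_y, so it does not yield.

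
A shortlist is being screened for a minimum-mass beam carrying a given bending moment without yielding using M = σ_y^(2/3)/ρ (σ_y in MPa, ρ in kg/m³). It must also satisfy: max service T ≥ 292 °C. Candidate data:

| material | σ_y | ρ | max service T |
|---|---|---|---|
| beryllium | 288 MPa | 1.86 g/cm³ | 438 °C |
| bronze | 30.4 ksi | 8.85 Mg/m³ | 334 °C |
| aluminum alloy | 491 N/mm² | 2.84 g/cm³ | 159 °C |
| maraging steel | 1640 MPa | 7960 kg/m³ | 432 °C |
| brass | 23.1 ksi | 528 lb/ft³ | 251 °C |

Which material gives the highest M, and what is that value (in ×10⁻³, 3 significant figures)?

beryllium, M = 23.4×10⁻³

Screen on constraints: max service T ≥ 292 °C. Survivors: beryllium, bronze, maraging steel.
Normalizing units and computing the index:
  beryllium: σ_y = 288.0 MPa, ρ = 1860 kg/m³
  bronze: σ_y = 209.6 MPa, ρ = 8850 kg/m³
  maraging steel: σ_y = 1640 MPa, ρ = 7960 kg/m³
  beryllium: M = 23.4×10⁻³
  maraging steel: M = 17.5×10⁻³
  bronze: M = 3.99×10⁻³
The maximum is for beryllium.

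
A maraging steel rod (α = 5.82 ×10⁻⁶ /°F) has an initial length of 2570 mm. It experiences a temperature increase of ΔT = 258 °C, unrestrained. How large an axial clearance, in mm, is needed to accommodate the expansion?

6.95 mm

Convert α: 5.82×10⁻⁶/°F × (9/5) = 10.5×10⁻⁶/K.
ΔL = α·L₀·ΔT = 10.5×10⁻⁶ × 2570 mm × 258.0 K = 6.95 mm.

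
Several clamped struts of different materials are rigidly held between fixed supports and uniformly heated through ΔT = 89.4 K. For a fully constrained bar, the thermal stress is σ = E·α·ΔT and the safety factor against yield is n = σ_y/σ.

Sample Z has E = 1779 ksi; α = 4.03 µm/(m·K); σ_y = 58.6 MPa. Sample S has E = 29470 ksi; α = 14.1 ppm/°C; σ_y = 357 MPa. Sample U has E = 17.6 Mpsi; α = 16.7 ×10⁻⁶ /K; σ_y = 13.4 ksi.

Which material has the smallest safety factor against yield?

In consistent units (E in GPa, α in ×10⁻⁶/K, σ_y in MPa):
  sample Z: E = 12.27, α = 4.03, σ_y = 58.60 → σ = 4.42 MPa, n = 13.3
  sample S: E = 203.2, α = 14.1, σ_y = 357.0 → σ = 256 MPa, n = 1.39
  sample U: E = 121.3, α = 16.7, σ_y = 92.39 → σ = 181 MPa, n = 0.510
The minimum is sample U at n = 0.510.

sample U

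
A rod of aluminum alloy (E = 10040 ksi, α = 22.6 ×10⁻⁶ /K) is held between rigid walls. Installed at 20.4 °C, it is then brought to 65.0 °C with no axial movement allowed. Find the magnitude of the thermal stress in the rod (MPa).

E = 10040 ksi = 69.22 GPa.
ΔT = 44.60 K. Constrained thermal stress σ = E·α·ΔT = 69.22×10³ MPa × 22.6×10⁻⁶ × 44.60 = 69.8 MPa (compressive).

69.8 MPa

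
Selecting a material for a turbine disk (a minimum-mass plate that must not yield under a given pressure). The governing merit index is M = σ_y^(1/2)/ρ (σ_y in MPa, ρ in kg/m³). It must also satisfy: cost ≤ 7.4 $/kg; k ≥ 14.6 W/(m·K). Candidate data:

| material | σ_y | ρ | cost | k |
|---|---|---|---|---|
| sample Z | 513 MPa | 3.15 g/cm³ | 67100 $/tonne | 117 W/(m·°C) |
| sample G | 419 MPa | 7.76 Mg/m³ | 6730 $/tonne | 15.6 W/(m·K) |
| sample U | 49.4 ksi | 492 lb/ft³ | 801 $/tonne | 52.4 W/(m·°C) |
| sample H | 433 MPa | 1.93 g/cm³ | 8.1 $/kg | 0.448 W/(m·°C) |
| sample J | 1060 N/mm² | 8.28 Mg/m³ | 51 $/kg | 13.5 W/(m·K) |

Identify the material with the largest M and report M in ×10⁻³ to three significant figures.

Screen on constraints: cost ≤ 7.4 $/kg; k ≥ 14.6 W/(m·K). Survivors: sample G, sample U.
Normalizing units and computing the index:
  sample G: σ_y = 419.0 MPa, ρ = 7760 kg/m³
  sample U: σ_y = 340.6 MPa, ρ = 7881 kg/m³
  sample G: M = 2.64×10⁻³
  sample U: M = 2.34×10⁻³
Sample G ranks first.

sample G, M = 2.64×10⁻³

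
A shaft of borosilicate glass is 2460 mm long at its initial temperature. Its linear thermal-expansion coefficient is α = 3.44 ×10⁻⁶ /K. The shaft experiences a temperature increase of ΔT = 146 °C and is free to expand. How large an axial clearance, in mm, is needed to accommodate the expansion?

1.24 mm

ΔL = α·L₀·ΔT = 3.44×10⁻⁶ × 2460 mm × 146.0 K = 1.24 mm.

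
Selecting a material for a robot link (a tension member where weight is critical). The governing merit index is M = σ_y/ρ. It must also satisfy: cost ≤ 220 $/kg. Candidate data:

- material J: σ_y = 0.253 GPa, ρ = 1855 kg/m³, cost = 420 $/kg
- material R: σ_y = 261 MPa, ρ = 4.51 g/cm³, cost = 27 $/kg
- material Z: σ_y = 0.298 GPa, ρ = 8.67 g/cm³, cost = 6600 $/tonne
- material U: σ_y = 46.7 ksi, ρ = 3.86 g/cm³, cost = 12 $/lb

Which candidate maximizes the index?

material U

Screen on constraints: cost ≤ 220 $/kg. Survivors: material R, material Z, material U.
After converting to SI:
  material R: σ_y = 261.0 MPa, ρ = 4510 kg/m³
  material Z: σ_y = 298.0 MPa, ρ = 8670 kg/m³
  material U: σ_y = 322.0 MPa, ρ = 3860 kg/m³
  material U: M = 83.4 kN·m/kg
  material R: M = 57.9 kN·m/kg
  material Z: M = 34.4 kN·m/kg
The maximum is for material U.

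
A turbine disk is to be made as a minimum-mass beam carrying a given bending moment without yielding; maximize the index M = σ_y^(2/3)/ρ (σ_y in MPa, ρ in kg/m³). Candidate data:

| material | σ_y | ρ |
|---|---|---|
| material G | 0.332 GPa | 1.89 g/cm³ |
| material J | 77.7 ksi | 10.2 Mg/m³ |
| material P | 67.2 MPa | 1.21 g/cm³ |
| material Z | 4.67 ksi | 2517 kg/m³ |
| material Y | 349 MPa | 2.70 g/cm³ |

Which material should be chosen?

Normalizing units and computing the index:
  material G: σ_y = 332.0 MPa, ρ = 1890 kg/m³
  material J: σ_y = 535.7 MPa, ρ = 10200 kg/m³
  material P: σ_y = 67.20 MPa, ρ = 1210 kg/m³
  material Z: σ_y = 32.20 MPa, ρ = 2517 kg/m³
  material Y: σ_y = 349.0 MPa, ρ = 2700 kg/m³
  material G: M = 25.4×10⁻³
  material Y: M = 18.4×10⁻³
  material P: M = 13.7×10⁻³
  material J: M = 6.47×10⁻³
  material Z: M = 4.02×10⁻³
Material G has the largest M.

material G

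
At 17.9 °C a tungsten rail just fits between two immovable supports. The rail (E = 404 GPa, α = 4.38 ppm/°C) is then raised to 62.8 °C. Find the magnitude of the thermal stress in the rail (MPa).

ΔT = 44.90 K. Constrained thermal stress σ = E·α·ΔT = 404.0×10³ MPa × 4.38×10⁻⁶ × 44.90 = 79.5 MPa (compressive).

79.5 MPa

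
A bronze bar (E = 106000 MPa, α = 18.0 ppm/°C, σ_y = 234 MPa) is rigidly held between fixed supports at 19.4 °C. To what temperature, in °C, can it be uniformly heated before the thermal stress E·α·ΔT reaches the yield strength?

E = 106000 MPa = 106.0 GPa.
E·α·ΔT = 234.0 MPa ⇒ ΔT = 234.0 / (106.0×10³ × 18.0×10⁻⁶) = 122.6 K.
T = 19.4 + 122.6 = 142.0 °C.

142 °C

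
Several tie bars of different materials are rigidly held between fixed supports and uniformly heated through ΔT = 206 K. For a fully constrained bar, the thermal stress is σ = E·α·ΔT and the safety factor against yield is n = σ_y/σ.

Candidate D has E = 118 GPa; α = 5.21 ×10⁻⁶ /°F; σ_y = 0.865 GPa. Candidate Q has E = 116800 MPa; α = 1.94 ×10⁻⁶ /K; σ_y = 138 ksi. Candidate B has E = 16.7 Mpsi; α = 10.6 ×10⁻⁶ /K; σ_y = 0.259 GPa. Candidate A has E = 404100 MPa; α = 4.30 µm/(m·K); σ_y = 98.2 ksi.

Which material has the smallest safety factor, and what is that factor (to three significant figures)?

Converting E to GPa, α to ×10⁻⁶/K, σ_y to MPa, then σ and n for each:
  candidate D: E = 118.0, α = 9.38, σ_y = 865.0 → σ = 228 MPa, n = 3.79
  candidate Q: E = 116.8, α = 1.94, σ_y = 951.5 → σ = 46.7 MPa, n = 20.4
  candidate B: E = 115.1, α = 10.6, σ_y = 259.0 → σ = 251 MPa, n = 1.03
  candidate A: E = 404.1, α = 4.30, σ_y = 677.1 → σ = 358 MPa, n = 1.89
The minimum is candidate B at n = 1.03.

candidate B, n = 1.03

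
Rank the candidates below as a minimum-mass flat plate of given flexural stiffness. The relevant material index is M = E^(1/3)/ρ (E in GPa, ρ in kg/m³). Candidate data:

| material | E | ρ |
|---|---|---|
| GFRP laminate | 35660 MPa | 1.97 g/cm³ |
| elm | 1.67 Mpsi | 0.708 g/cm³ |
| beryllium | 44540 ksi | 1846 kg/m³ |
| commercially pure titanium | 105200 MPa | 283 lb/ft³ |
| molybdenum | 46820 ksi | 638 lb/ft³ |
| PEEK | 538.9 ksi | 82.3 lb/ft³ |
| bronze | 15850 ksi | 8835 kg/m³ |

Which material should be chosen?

beryllium

After converting to SI:
  GFRP laminate: E = 35.66 GPa, ρ = 1970 kg/m³
  elm: E = 11.51 GPa, ρ = 708.0 kg/m³
  beryllium: E = 307.1 GPa, ρ = 1846 kg/m³
  commercially pure titanium: E = 105.2 GPa, ρ = 4533 kg/m³
  molybdenum: E = 322.8 GPa, ρ = 10220 kg/m³
  PEEK: E = 3.716 GPa, ρ = 1318 kg/m³
  bronze: E = 109.3 GPa, ρ = 8835 kg/m³
  beryllium: M = 3.65×10⁻³
  elm: M = 3.19×10⁻³
  GFRP laminate: M = 1.67×10⁻³
  PEEK: M = 1.17×10⁻³
  commercially pure titanium: M = 1.04×10⁻³
  molybdenum: M = 0.671×10⁻³
  bronze: M = 0.541×10⁻³
Beryllium has the largest M.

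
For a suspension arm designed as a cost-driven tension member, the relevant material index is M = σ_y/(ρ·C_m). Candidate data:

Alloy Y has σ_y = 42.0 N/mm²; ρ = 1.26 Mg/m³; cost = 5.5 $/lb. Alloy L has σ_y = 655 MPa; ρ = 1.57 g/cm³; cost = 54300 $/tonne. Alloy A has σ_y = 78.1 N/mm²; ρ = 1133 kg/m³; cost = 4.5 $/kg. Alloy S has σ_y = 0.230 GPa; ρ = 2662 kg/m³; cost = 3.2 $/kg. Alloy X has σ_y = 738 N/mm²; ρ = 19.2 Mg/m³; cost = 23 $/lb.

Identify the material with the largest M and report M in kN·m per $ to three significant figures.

After converting to SI:
  alloy Y: σ_y = 42.00 MPa, ρ = 1260 kg/m³, cost = 12.13 $/kg
  alloy L: σ_y = 655.0 MPa, ρ = 1570 kg/m³, cost = 54.30 $/kg
  alloy A: σ_y = 78.10 MPa, ρ = 1133 kg/m³, cost = 4.500 $/kg
  alloy S: σ_y = 230.0 MPa, ρ = 2662 kg/m³, cost = 3.200 $/kg
  alloy X: σ_y = 738.0 MPa, ρ = 19200 kg/m³, cost = 50.71 $/kg
  alloy S: M = 27.0 kN·m per $
  alloy A: M = 15.3 kN·m per $
  alloy L: M = 7.68 kN·m per $
  alloy Y: M = 2.75 kN·m per $
  alloy X: M = 0.758 kN·m per $
Highest index: alloy S.

alloy S, M = 27.0 kN·m per $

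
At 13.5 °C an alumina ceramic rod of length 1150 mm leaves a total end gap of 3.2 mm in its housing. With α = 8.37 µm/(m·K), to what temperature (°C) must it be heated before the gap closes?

346 °C

α·L₀·ΔT = 3.2 mm ⇒ ΔT = 3.2 / (8.37×10⁻⁶ × 1150.0) = 332.5 K.
T = 13.5 + 332.5 = 346.0 °C.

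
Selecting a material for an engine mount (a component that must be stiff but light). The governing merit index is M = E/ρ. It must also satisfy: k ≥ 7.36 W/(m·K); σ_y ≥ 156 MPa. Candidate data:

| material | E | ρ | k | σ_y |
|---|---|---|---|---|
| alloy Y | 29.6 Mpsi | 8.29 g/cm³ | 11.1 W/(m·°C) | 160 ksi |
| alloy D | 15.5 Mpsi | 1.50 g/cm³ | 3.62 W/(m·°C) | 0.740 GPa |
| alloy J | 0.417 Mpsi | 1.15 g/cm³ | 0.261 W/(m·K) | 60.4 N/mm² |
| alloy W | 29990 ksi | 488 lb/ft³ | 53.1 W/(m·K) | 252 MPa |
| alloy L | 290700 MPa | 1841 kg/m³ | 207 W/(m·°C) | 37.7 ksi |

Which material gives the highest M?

alloy L

Screen on constraints: k ≥ 7.36 W/(m·K); σ_y ≥ 156 MPa. Survivors: alloy Y, alloy W, alloy L.
In SI units:
  alloy Y: E = 204.1 GPa, ρ = 8290 kg/m³
  alloy W: E = 206.8 GPa, ρ = 7817 kg/m³
  alloy L: E = 290.7 GPa, ρ = 1841 kg/m³
  alloy L: M = 158 MN·m/kg
  alloy W: M = 26.5 MN·m/kg
  alloy Y: M = 24.6 MN·m/kg
Alloy L has the largest M.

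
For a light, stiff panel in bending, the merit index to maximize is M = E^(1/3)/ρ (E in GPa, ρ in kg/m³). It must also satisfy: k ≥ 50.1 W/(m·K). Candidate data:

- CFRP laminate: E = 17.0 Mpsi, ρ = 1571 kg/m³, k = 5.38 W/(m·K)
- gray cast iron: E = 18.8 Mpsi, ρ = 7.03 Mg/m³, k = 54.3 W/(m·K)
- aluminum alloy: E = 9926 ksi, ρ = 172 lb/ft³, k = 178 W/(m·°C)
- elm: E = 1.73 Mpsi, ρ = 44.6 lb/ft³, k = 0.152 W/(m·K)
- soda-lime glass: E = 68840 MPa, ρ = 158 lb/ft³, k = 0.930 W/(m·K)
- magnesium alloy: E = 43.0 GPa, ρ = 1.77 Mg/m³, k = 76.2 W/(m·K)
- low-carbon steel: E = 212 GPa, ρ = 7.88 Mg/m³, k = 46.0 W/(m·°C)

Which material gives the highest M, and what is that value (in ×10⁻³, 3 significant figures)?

magnesium alloy, M = 1.98×10⁻³

Screen on constraints: k ≥ 50.1 W/(m·K). Survivors: gray cast iron, aluminum alloy, magnesium alloy.
Putting every candidate on a common basis:
  gray cast iron: E = 129.6 GPa, ρ = 7030 kg/m³
  aluminum alloy: E = 68.44 GPa, ρ = 2755 kg/m³
  magnesium alloy: E = 43.00 GPa, ρ = 1770 kg/m³
  magnesium alloy: M = 1.98×10⁻³
  aluminum alloy: M = 1.48×10⁻³
  gray cast iron: M = 0.720×10⁻³
Magnesium alloy has the largest M.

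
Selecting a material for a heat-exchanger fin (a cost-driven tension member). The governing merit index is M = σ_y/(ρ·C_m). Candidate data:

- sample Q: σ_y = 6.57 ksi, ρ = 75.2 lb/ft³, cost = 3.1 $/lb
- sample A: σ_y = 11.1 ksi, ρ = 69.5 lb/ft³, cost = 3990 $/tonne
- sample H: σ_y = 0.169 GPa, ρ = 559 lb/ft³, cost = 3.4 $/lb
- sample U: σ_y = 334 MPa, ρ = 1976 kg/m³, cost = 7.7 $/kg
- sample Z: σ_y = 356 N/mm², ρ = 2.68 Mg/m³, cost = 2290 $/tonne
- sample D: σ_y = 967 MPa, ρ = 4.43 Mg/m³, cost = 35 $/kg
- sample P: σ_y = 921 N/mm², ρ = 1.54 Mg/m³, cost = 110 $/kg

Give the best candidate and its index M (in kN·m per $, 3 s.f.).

Putting every candidate on a common basis:
  sample Q: σ_y = 45.30 MPa, ρ = 1205 kg/m³, cost = 6.834 $/kg
  sample A: σ_y = 76.53 MPa, ρ = 1113 kg/m³, cost = 3.990 $/kg
  sample H: σ_y = 169.0 MPa, ρ = 8954 kg/m³, cost = 7.496 $/kg
  sample U: σ_y = 334.0 MPa, ρ = 1976 kg/m³, cost = 7.700 $/kg
  sample Z: σ_y = 356.0 MPa, ρ = 2680 kg/m³, cost = 2.290 $/kg
  sample D: σ_y = 967.0 MPa, ρ = 4430 kg/m³, cost = 35.00 $/kg
  sample P: σ_y = 921.0 MPa, ρ = 1540 kg/m³, cost = 110.0 $/kg
  sample Z: M = 58.0 kN·m per $
  sample U: M = 22.0 kN·m per $
  sample A: M = 17.2 kN·m per $
  sample D: M = 6.24 kN·m per $
  sample Q: M = 5.50 kN·m per $
  sample P: M = 5.44 kN·m per $
  sample H: M = 2.52 kN·m per $
Sample Z ranks first.

sample Z, M = 58.0 kN·m per $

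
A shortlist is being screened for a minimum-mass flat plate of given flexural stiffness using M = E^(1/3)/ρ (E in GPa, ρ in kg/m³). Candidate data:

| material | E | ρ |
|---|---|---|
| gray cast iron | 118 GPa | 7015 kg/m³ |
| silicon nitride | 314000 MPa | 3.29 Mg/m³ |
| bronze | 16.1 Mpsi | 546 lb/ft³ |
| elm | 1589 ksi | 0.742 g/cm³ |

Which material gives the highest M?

In SI units:
  gray cast iron: E = 118.0 GPa, ρ = 7015 kg/m³
  silicon nitride: E = 314.0 GPa, ρ = 3290 kg/m³
  bronze: E = 111.0 GPa, ρ = 8746 kg/m³
  elm: E = 10.96 GPa, ρ = 742.0 kg/m³
  elm: M = 2.99×10⁻³
  silicon nitride: M = 2.07×10⁻³
  gray cast iron: M = 0.699×10⁻³
  bronze: M = 0.550×10⁻³
The maximum is for elm.

elm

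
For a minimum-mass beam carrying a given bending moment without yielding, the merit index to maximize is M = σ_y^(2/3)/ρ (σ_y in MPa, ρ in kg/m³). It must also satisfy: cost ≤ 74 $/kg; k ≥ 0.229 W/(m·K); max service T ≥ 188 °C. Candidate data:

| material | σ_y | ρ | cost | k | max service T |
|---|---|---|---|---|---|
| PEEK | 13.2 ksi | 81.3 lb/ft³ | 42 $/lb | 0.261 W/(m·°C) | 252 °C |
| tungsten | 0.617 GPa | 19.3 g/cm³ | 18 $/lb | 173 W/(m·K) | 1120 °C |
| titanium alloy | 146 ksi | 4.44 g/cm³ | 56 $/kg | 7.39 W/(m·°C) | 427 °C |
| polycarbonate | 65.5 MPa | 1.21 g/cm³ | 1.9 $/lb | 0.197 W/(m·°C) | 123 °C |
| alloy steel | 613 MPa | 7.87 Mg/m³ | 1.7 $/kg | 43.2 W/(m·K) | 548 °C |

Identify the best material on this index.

titanium alloy

Screen on constraints: cost ≤ 74 $/kg; k ≥ 0.229 W/(m·K); max service T ≥ 188 °C. Survivors: tungsten, titanium alloy, alloy steel.
After converting to SI:
  tungsten: σ_y = 617.0 MPa, ρ = 19300 kg/m³
  titanium alloy: σ_y = 1007 MPa, ρ = 4440 kg/m³
  alloy steel: σ_y = 613.0 MPa, ρ = 7870 kg/m³
  titanium alloy: M = 22.6×10⁻³
  alloy steel: M = 9.17×10⁻³
  tungsten: M = 3.76×10⁻³
Highest index: titanium alloy.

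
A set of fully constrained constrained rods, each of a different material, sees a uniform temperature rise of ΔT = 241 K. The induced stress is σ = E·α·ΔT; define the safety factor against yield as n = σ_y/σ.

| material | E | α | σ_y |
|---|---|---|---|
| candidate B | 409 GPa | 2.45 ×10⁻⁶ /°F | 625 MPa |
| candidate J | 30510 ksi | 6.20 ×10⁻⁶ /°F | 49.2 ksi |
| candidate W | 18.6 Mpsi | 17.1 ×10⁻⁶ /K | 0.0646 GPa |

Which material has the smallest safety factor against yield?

candidate W

Per material, after unit conversion:
  candidate B: E = 409.0, α = 4.41, σ_y = 625.0 → σ = 435 MPa, n = 1.44
  candidate J: E = 210.4, α = 11.2, σ_y = 339.2 → σ = 566 MPa, n = 0.600
  candidate W: E = 128.2, α = 17.1, σ_y = 64.60 → σ = 529 MPa, n = 0.122
The minimum is candidate W at n = 0.122.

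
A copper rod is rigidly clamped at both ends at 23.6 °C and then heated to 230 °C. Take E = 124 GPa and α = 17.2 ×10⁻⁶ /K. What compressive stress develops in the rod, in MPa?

ΔT = 206.4 K. Constrained thermal stress σ = E·α·ΔT = 124.0×10³ MPa × 17.2×10⁻⁶ × 206.4 = 440 MPa (compressive).

440 MPa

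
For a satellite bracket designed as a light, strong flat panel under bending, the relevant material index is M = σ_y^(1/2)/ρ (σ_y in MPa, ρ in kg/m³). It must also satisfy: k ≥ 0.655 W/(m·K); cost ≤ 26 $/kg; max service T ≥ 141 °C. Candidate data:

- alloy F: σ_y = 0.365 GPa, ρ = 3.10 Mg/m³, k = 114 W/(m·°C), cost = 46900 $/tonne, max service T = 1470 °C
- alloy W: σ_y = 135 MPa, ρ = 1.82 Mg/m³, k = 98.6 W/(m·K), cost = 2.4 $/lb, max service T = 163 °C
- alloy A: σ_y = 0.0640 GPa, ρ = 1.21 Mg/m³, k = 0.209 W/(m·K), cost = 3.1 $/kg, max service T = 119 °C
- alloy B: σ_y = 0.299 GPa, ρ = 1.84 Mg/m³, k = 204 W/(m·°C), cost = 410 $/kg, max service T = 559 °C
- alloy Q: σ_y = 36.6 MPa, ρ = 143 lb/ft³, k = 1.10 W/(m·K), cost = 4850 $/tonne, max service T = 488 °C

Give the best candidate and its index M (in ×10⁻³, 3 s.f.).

Screen on constraints: k ≥ 0.655 W/(m·K); cost ≤ 26 $/kg; max service T ≥ 141 °C. Survivors: alloy W, alloy Q.
Convert each candidate to consistent units, then evaluate M:
  alloy W: σ_y = 135.0 MPa, ρ = 1820 kg/m³
  alloy Q: σ_y = 36.60 MPa, ρ = 2291 kg/m³
  alloy W: M = 6.38×10⁻³
  alloy Q: M = 2.64×10⁻³
Alloy W ranks first.

alloy W, M = 6.38×10⁻³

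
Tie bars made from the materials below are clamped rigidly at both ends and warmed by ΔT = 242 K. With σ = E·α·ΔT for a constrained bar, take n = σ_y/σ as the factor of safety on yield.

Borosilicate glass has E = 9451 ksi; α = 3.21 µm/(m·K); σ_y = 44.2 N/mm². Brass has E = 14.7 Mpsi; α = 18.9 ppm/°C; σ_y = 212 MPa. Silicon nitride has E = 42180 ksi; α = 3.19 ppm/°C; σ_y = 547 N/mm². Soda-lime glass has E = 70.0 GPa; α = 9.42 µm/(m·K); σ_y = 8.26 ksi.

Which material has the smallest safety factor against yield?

soda-lime glass

Converting E to GPa, α to ×10⁻⁶/K, σ_y to MPa, then σ and n for each:
  borosilicate glass: E = 65.16, α = 3.21, σ_y = 44.20 → σ = 50.6 MPa, n = 0.873
  brass: E = 101.4, α = 18.9, σ_y = 212.0 → σ = 464 MPa, n = 0.457
  silicon nitride: E = 290.8, α = 3.19, σ_y = 547.0 → σ = 225 MPa, n = 2.44
  soda-lime glass: E = 70.00, α = 9.42, σ_y = 56.95 → σ = 160 MPa, n = 0.357
The minimum is soda-lime glass at n = 0.357.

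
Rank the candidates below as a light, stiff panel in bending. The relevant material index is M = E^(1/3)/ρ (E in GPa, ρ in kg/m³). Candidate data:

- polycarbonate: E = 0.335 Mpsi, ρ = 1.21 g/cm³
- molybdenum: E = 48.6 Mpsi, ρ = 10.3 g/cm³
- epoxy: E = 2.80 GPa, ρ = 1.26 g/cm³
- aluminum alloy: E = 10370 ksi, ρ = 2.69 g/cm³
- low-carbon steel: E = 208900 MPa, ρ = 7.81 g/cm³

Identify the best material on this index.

aluminum alloy

Normalizing units and computing the index:
  polycarbonate: E = 2.310 GPa, ρ = 1210 kg/m³
  molybdenum: E = 335.1 GPa, ρ = 10300 kg/m³
  epoxy: E = 2.800 GPa, ρ = 1260 kg/m³
  aluminum alloy: E = 71.50 GPa, ρ = 2690 kg/m³
  low-carbon steel: E = 208.9 GPa, ρ = 7810 kg/m³
  aluminum alloy: M = 1.54×10⁻³
  epoxy: M = 1.12×10⁻³
  polycarbonate: M = 1.09×10⁻³
  low-carbon steel: M = 0.760×10⁻³
  molybdenum: M = 0.674×10⁻³
Aluminum alloy has the largest M.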